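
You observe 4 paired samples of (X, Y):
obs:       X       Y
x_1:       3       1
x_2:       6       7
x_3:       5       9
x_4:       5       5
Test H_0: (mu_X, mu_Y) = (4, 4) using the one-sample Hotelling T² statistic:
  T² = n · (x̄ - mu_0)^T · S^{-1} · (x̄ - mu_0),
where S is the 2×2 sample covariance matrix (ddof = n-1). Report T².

Step 1 — sample mean vector:
  mean(X) = (3 + 6 + 5 + 5) / 4 = 19/4 = 4.75
  mean(Y) = (1 + 7 + 9 + 5) / 4 = 22/4 = 5.5
  x̄ = (4.75, 5.5),  deviation x̄ - mu_0 = (4.75, 5.5) - (4, 4) = (0.75, 1.5).

Step 2 — sample covariance matrix, S[i,j] = (1/(n-1)) · Σ_k (x_{k,i} - mean_i) · (x_{k,j} - mean_j), divisor n-1 = 3:
  S[X,X] = ((-1.75)·(-1.75) + (1.25)·(1.25) + (0.25)·(0.25) + (0.25)·(0.25)) / 3 = 4.75/3 = 1.5833
  S[X,Y] = ((-1.75)·(-4.5) + (1.25)·(1.5) + (0.25)·(3.5) + (0.25)·(-0.5)) / 3 = 10.5/3 = 3.5
  S[Y,Y] = ((-4.5)·(-4.5) + (1.5)·(1.5) + (3.5)·(3.5) + (-0.5)·(-0.5)) / 3 = 35/3 = 11.6667
  S = [[1.5833, 3.5],
 [3.5, 11.6667]].

Step 3 — invert S. det(S) = 1.5833·11.6667 - (3.5)² = 6.2222.
  S^{-1} = (1/det) · [[d, -b], [-b, a]] = [[1.875, -0.5625],
 [-0.5625, 0.2545]].

Step 4 — quadratic form (x̄ - mu_0)^T · S^{-1} · (x̄ - mu_0):
  S^{-1} · (x̄ - mu_0) = (0.5625, -0.0402),
  (x̄ - mu_0)^T · [...] = (0.75)·(0.5625) + (1.5)·(-0.0402) = 0.3616.

Step 5 — scale by n: T² = 4 · 0.3616 = 1.4464.

T² ≈ 1.4464


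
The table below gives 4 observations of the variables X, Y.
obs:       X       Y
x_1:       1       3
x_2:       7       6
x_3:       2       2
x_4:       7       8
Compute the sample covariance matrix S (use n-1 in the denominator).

Step 1 — column means:
  mean(X) = (1 + 7 + 2 + 7) / 4 = 17/4 = 4.25
  mean(Y) = (3 + 6 + 2 + 8) / 4 = 19/4 = 4.75

Step 2 — sample covariance S[i,j] = (1/(n-1)) · Σ_k (x_{k,i} - mean_i) · (x_{k,j} - mean_j), with n-1 = 3.
  S[X,X] = ((-3.25)·(-3.25) + (2.75)·(2.75) + (-2.25)·(-2.25) + (2.75)·(2.75)) / 3 = 30.75/3 = 10.25
  S[X,Y] = ((-3.25)·(-1.75) + (2.75)·(1.25) + (-2.25)·(-2.75) + (2.75)·(3.25)) / 3 = 24.25/3 = 8.0833
  S[Y,Y] = ((-1.75)·(-1.75) + (1.25)·(1.25) + (-2.75)·(-2.75) + (3.25)·(3.25)) / 3 = 22.75/3 = 7.5833

S is symmetric (S[j,i] = S[i,j]). Assembling:

S = [[10.25, 8.0833],
 [8.0833, 7.5833]]


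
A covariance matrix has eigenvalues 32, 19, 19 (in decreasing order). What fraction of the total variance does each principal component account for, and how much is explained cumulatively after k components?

Step 1 — total variance = trace(Sigma) = Σ λ_i = 32 + 19 + 19 = 70.

Step 2 — fraction explained by component i = λ_i / Σ λ:
  PC1: 32/70 = 0.4571
  PC2: 19/70 = 0.2714
  PC3: 19/70 = 0.2714

Step 3 — cumulative fraction after k components = (λ_1 + ... + λ_k) / Σ λ:
  k = 1: 32/70 = 0.4571
  k = 2: (32 + 19)/70 = 51/70 = 0.7286
  k = 3: (32 + 19 + 19)/70 = 70/70 = 1

Summary (fraction, with percent):

explained: PC1 0.4571 (45.71%), PC2 0.2714 (27.14%), PC3 0.2714 (27.14%);  cumulative: 0.4571, 0.7286, 1


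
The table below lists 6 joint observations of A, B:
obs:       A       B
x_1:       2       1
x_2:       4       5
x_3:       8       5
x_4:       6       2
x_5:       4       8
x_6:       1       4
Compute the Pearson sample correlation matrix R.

Step 1 — column means:
  mean(A) = (2 + 4 + 8 + 6 + 4 + 1) / 6 = 25/6 = 4.1667
  mean(B) = (1 + 5 + 5 + 2 + 8 + 4) / 6 = 25/6 = 4.1667

Step 2 — sample variances and covariances s[i,j] = (1/(n-1)) · Σ_k (x_{k,i} - mean_i) · (x_{k,j} - mean_j), with n-1 = 5:
  s[A,A] = ((-2.1667)·(-2.1667) + (-0.1667)·(-0.1667) + (3.8333)·(3.8333) + (1.8333)·(1.8333) + (-0.1667)·(-0.1667) + (-3.1667)·(-3.1667)) / 5 = 32.8333/5 = 6.5667
  s[A,B] = ((-2.1667)·(-3.1667) + (-0.1667)·(0.8333) + (3.8333)·(0.8333) + (1.8333)·(-2.1667) + (-0.1667)·(3.8333) + (-3.1667)·(-0.1667)) / 5 = 5.8333/5 = 1.1667
  s[B,B] = ((-3.1667)·(-3.1667) + (0.8333)·(0.8333) + (0.8333)·(0.8333) + (-2.1667)·(-2.1667) + (3.8333)·(3.8333) + (-0.1667)·(-0.1667)) / 5 = 30.8333/5 = 6.1667
  Sample standard deviations s_i = √(s[i,i]):
  s(A) = √(6.5667) = 2.5626
  s(B) = √(6.1667) = 2.4833

Step 3 — r_{ij} = s_{ij} / (s_i · s_j):
  r[A,A] = 1 (diagonal).
  r[A,B] = 1.1667 / (2.5626 · 2.4833) = 1.1667 / 6.3635 = 0.1833
  r[B,B] = 1 (diagonal).

R is symmetric with unit diagonal. Assembling:

R = [[1, 0.1833],
 [0.1833, 1]]


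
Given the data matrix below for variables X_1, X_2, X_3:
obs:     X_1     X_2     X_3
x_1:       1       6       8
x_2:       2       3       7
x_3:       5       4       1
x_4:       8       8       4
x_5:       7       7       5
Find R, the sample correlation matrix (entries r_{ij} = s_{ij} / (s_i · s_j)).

Step 1 — column means:
  mean(X_1) = (1 + 2 + 5 + 8 + 7) / 5 = 23/5 = 4.6
  mean(X_2) = (6 + 3 + 4 + 8 + 7) / 5 = 28/5 = 5.6
  mean(X_3) = (8 + 7 + 1 + 4 + 5) / 5 = 25/5 = 5

Step 2 — sample variances and covariances s[i,j] = (1/(n-1)) · Σ_k (x_{k,i} - mean_i) · (x_{k,j} - mean_j), with n-1 = 4:
  s[X_1,X_1] = ((-3.6)·(-3.6) + (-2.6)·(-2.6) + (0.4)·(0.4) + (3.4)·(3.4) + (2.4)·(2.4)) / 4 = 37.2/4 = 9.3
  s[X_1,X_2] = ((-3.6)·(0.4) + (-2.6)·(-2.6) + (0.4)·(-1.6) + (3.4)·(2.4) + (2.4)·(1.4)) / 4 = 16.2/4 = 4.05
  s[X_1,X_3] = ((-3.6)·(3) + (-2.6)·(2) + (0.4)·(-4) + (3.4)·(-1) + (2.4)·(0)) / 4 = -21/4 = -5.25
  s[X_2,X_2] = ((0.4)·(0.4) + (-2.6)·(-2.6) + (-1.6)·(-1.6) + (2.4)·(2.4) + (1.4)·(1.4)) / 4 = 17.2/4 = 4.3
  s[X_2,X_3] = ((0.4)·(3) + (-2.6)·(2) + (-1.6)·(-4) + (2.4)·(-1) + (1.4)·(0)) / 4 = 0/4 = 0
  s[X_3,X_3] = ((3)·(3) + (2)·(2) + (-4)·(-4) + (-1)·(-1) + (0)·(0)) / 4 = 30/4 = 7.5
  Sample standard deviations s_i = √(s[i,i]):
  s(X_1) = √(9.3) = 3.0496
  s(X_2) = √(4.3) = 2.0736
  s(X_3) = √(7.5) = 2.7386

Step 3 — r_{ij} = s_{ij} / (s_i · s_j):
  r[X_1,X_1] = 1 (diagonal).
  r[X_1,X_2] = 4.05 / (3.0496 · 2.0736) = 4.05 / 6.3238 = 0.6404
  r[X_1,X_3] = -5.25 / (3.0496 · 2.7386) = -5.25 / 8.3516 = -0.6286
  r[X_2,X_2] = 1 (diagonal).
  r[X_2,X_3] = 0 / (2.0736 · 2.7386) = 0 / 5.6789 = 0
  r[X_3,X_3] = 1 (diagonal).

R is symmetric with unit diagonal. Assembling:

R = [[1, 0.6404, -0.6286],
 [0.6404, 1, 0],
 [-0.6286, 0, 1]]


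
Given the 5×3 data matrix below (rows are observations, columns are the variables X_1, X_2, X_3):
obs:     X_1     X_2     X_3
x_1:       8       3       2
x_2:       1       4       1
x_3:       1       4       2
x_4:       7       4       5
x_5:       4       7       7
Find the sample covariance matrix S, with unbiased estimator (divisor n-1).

Step 1 — column means:
  mean(X_1) = (8 + 1 + 1 + 7 + 4) / 5 = 21/5 = 4.2
  mean(X_2) = (3 + 4 + 4 + 4 + 7) / 5 = 22/5 = 4.4
  mean(X_3) = (2 + 1 + 2 + 5 + 7) / 5 = 17/5 = 3.4

Step 2 — sample covariance S[i,j] = (1/(n-1)) · Σ_k (x_{k,i} - mean_i) · (x_{k,j} - mean_j), with n-1 = 4.
  S[X_1,X_1] = ((3.8)·(3.8) + (-3.2)·(-3.2) + (-3.2)·(-3.2) + (2.8)·(2.8) + (-0.2)·(-0.2)) / 4 = 42.8/4 = 10.7
  S[X_1,X_2] = ((3.8)·(-1.4) + (-3.2)·(-0.4) + (-3.2)·(-0.4) + (2.8)·(-0.4) + (-0.2)·(2.6)) / 4 = -4.4/4 = -1.1
  S[X_1,X_3] = ((3.8)·(-1.4) + (-3.2)·(-2.4) + (-3.2)·(-1.4) + (2.8)·(1.6) + (-0.2)·(3.6)) / 4 = 10.6/4 = 2.65
  S[X_2,X_2] = ((-1.4)·(-1.4) + (-0.4)·(-0.4) + (-0.4)·(-0.4) + (-0.4)·(-0.4) + (2.6)·(2.6)) / 4 = 9.2/4 = 2.3
  S[X_2,X_3] = ((-1.4)·(-1.4) + (-0.4)·(-2.4) + (-0.4)·(-1.4) + (-0.4)·(1.6) + (2.6)·(3.6)) / 4 = 12.2/4 = 3.05
  S[X_3,X_3] = ((-1.4)·(-1.4) + (-2.4)·(-2.4) + (-1.4)·(-1.4) + (1.6)·(1.6) + (3.6)·(3.6)) / 4 = 25.2/4 = 6.3

S is symmetric (S[j,i] = S[i,j]). Assembling:

S = [[10.7, -1.1, 2.65],
 [-1.1, 2.3, 3.05],
 [2.65, 3.05, 6.3]]


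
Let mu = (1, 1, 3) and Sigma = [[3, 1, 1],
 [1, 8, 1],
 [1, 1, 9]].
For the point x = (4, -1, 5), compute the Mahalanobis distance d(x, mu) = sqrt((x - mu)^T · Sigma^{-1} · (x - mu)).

Step 1 — centre the observation: (x - mu) = (3, -2, 2).

Step 2 — invert Sigma (cofactor / det for 3×3, or solve directly):
  Sigma^{-1} = [[0.3586, -0.0404, -0.0354],
 [-0.0404, 0.1313, -0.0101],
 [-0.0354, -0.0101, 0.1162]].

Step 3 — form the quadratic (x - mu)^T · Sigma^{-1} · (x - mu):
  Sigma^{-1} · (x - mu) = (1.0859, -0.404, 0.1465).
  (x - mu)^T · [Sigma^{-1} · (x - mu)] = (3)·(1.0859) + (-2)·(-0.404) + (2)·(0.1465) = 4.3586.

Step 4 — take square root: d = √(4.3586) ≈ 2.0877.

d(x, mu) = √(4.3586) ≈ 2.0877


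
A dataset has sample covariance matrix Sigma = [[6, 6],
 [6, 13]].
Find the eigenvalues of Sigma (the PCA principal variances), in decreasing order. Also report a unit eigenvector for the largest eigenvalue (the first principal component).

Step 1 — characteristic polynomial of 2×2 Sigma:
  det(Sigma - λI) = λ² - trace · λ + det = 0.
  trace = 6 + 13 = 19, det = 6·13 - (6)² = 42.
Step 2 — discriminant:
  Δ = trace² - 4·det = 361 - 168 = 193.
Step 3 — eigenvalues:
  λ = (trace ± √Δ)/2 = (19 ± 13.8924)/2,
  λ_1 = 16.4462,  λ_2 = 2.5538.

Step 4 — unit eigenvector for λ_1: solve (Sigma - λ_1 I)v = 0. First row:
  (6 - 16.4462)·v_x + (6)·v_y = 0, i.e. (-10.4462)·v_x + (6)·v_y = 0,
  so v ∝ (b, λ_1 - a) = (6, 10.4462) = u.
  ||u|| = √((6)² + (10.4462)²) = √(145.1236) ≈ 12.0467,
  v_1 = u/||u|| ≈ (0.4981, 0.8671) (||v_1|| = 1).

λ_1 = 16.4462,  λ_2 = 2.5538;  v_1 ≈ (0.4981, 0.8671)


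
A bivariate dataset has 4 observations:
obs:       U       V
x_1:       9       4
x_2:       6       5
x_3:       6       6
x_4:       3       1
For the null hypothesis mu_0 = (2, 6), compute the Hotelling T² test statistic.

Step 1 — sample mean vector:
  mean(U) = (9 + 6 + 6 + 3) / 4 = 24/4 = 6
  mean(V) = (4 + 5 + 6 + 1) / 4 = 16/4 = 4
  x̄ = (6, 4),  deviation x̄ - mu_0 = (6, 4) - (2, 6) = (4, -2).

Step 2 — sample covariance matrix, S[i,j] = (1/(n-1)) · Σ_k (x_{k,i} - mean_i) · (x_{k,j} - mean_j), divisor n-1 = 3:
  S[U,U] = ((3)·(3) + (0)·(0) + (0)·(0) + (-3)·(-3)) / 3 = 18/3 = 6
  S[U,V] = ((3)·(0) + (0)·(1) + (0)·(2) + (-3)·(-3)) / 3 = 9/3 = 3
  S[V,V] = ((0)·(0) + (1)·(1) + (2)·(2) + (-3)·(-3)) / 3 = 14/3 = 4.6667
  S = [[6, 3],
 [3, 4.6667]].

Step 3 — invert S. det(S) = 6·4.6667 - (3)² = 19.
  S^{-1} = (1/det) · [[d, -b], [-b, a]] = [[0.2456, -0.1579],
 [-0.1579, 0.3158]].

Step 4 — quadratic form (x̄ - mu_0)^T · S^{-1} · (x̄ - mu_0):
  S^{-1} · (x̄ - mu_0) = (1.2982, -1.2632),
  (x̄ - mu_0)^T · [...] = (4)·(1.2982) + (-2)·(-1.2632) = 7.7193.

Step 5 — scale by n: T² = 4 · 7.7193 = 30.8772.

T² ≈ 30.8772


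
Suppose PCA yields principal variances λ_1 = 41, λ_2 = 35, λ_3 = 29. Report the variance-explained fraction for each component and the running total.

Step 1 — total variance = trace(Sigma) = Σ λ_i = 41 + 35 + 29 = 105.

Step 2 — fraction explained by component i = λ_i / Σ λ:
  PC1: 41/105 = 0.3905
  PC2: 35/105 = 0.3333
  PC3: 29/105 = 0.2762

Step 3 — cumulative fraction after k components = (λ_1 + ... + λ_k) / Σ λ:
  k = 1: 41/105 = 0.3905
  k = 2: (41 + 35)/105 = 76/105 = 0.7238
  k = 3: (41 + 35 + 29)/105 = 105/105 = 1

Summary (fraction, with percent):

explained: PC1 0.3905 (39.05%), PC2 0.3333 (33.33%), PC3 0.2762 (27.62%);  cumulative: 0.3905, 0.7238, 1


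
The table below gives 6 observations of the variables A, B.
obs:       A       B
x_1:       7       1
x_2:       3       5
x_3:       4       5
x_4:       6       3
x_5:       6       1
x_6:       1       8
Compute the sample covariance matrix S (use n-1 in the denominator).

Step 1 — column means:
  mean(A) = (7 + 3 + 4 + 6 + 6 + 1) / 6 = 27/6 = 4.5
  mean(B) = (1 + 5 + 5 + 3 + 1 + 8) / 6 = 23/6 = 3.8333

Step 2 — sample covariance S[i,j] = (1/(n-1)) · Σ_k (x_{k,i} - mean_i) · (x_{k,j} - mean_j), with n-1 = 5.
  S[A,A] = ((2.5)·(2.5) + (-1.5)·(-1.5) + (-0.5)·(-0.5) + (1.5)·(1.5) + (1.5)·(1.5) + (-3.5)·(-3.5)) / 5 = 25.5/5 = 5.1
  S[A,B] = ((2.5)·(-2.8333) + (-1.5)·(1.1667) + (-0.5)·(1.1667) + (1.5)·(-0.8333) + (1.5)·(-2.8333) + (-3.5)·(4.1667)) / 5 = -29.5/5 = -5.9
  S[B,B] = ((-2.8333)·(-2.8333) + (1.1667)·(1.1667) + (1.1667)·(1.1667) + (-0.8333)·(-0.8333) + (-2.8333)·(-2.8333) + (4.1667)·(4.1667)) / 5 = 36.8333/5 = 7.3667

S is symmetric (S[j,i] = S[i,j]). Assembling:

S = [[5.1, -5.9],
 [-5.9, 7.3667]]


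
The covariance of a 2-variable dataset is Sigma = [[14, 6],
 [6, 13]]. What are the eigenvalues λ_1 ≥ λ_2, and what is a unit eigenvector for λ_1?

Step 1 — characteristic polynomial of 2×2 Sigma:
  det(Sigma - λI) = λ² - trace · λ + det = 0.
  trace = 14 + 13 = 27, det = 14·13 - (6)² = 146.
Step 2 — discriminant:
  Δ = trace² - 4·det = 729 - 584 = 145.
Step 3 — eigenvalues:
  λ = (trace ± √Δ)/2 = (27 ± 12.0416)/2,
  λ_1 = 19.5208,  λ_2 = 7.4792.

Step 4 — unit eigenvector for λ_1: solve (Sigma - λ_1 I)v = 0. First row:
  (14 - 19.5208)·v_x + (6)·v_y = 0, i.e. (-5.5208)·v_x + (6)·v_y = 0,
  so v ∝ (b, λ_1 - a) = (6, 5.5208) = u.
  ||u|| = √((6)² + (5.5208)²) = √(66.4792) ≈ 8.1535,
  v_1 = u/||u|| ≈ (0.7359, 0.6771) (||v_1|| = 1).

λ_1 = 19.5208,  λ_2 = 7.4792;  v_1 ≈ (0.7359, 0.6771)


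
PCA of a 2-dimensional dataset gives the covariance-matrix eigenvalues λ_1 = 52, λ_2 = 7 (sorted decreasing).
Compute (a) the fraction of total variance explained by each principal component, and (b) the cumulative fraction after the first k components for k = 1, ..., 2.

Step 1 — total variance = trace(Sigma) = Σ λ_i = 52 + 7 = 59.

Step 2 — fraction explained by component i = λ_i / Σ λ:
  PC1: 52/59 = 0.8814
  PC2: 7/59 = 0.1186

Step 3 — cumulative fraction after k components = (λ_1 + ... + λ_k) / Σ λ:
  k = 1: 52/59 = 0.8814
  k = 2: (52 + 7)/59 = 59/59 = 1

Summary (fraction, with percent):

explained: PC1 0.8814 (88.14%), PC2 0.1186 (11.86%);  cumulative: 0.8814, 1


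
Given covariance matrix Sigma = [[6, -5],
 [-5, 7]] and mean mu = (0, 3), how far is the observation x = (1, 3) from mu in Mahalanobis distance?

Step 1 — centre the observation: (x - mu) = (1, 0).

Step 2 — invert Sigma. det(Sigma) = 6·7 - (-5)² = 17.
  Sigma^{-1} = (1/det) · [[d, -b], [-b, a]] = [[0.4118, 0.2941],
 [0.2941, 0.3529]].

Step 3 — form the quadratic (x - mu)^T · Sigma^{-1} · (x - mu):
  Sigma^{-1} · (x - mu) = (0.4118, 0.2941).
  (x - mu)^T · [Sigma^{-1} · (x - mu)] = (1)·(0.4118) + (0)·(0.2941) = 0.4118.

Step 4 — take square root: d = √(0.4118) ≈ 0.6417.

d(x, mu) = √(0.4118) ≈ 0.6417


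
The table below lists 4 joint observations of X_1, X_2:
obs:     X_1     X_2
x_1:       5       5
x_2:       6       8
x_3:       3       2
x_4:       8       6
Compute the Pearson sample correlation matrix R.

Step 1 — column means:
  mean(X_1) = (5 + 6 + 3 + 8) / 4 = 22/4 = 5.5
  mean(X_2) = (5 + 8 + 2 + 6) / 4 = 21/4 = 5.25

Step 2 — sample variances and covariances s[i,j] = (1/(n-1)) · Σ_k (x_{k,i} - mean_i) · (x_{k,j} - mean_j), with n-1 = 3:
  s[X_1,X_1] = ((-0.5)·(-0.5) + (0.5)·(0.5) + (-2.5)·(-2.5) + (2.5)·(2.5)) / 3 = 13/3 = 4.3333
  s[X_1,X_2] = ((-0.5)·(-0.25) + (0.5)·(2.75) + (-2.5)·(-3.25) + (2.5)·(0.75)) / 3 = 11.5/3 = 3.8333
  s[X_2,X_2] = ((-0.25)·(-0.25) + (2.75)·(2.75) + (-3.25)·(-3.25) + (0.75)·(0.75)) / 3 = 18.75/3 = 6.25
  Sample standard deviations s_i = √(s[i,i]):
  s(X_1) = √(4.3333) = 2.0817
  s(X_2) = √(6.25) = 2.5

Step 3 — r_{ij} = s_{ij} / (s_i · s_j):
  r[X_1,X_1] = 1 (diagonal).
  r[X_1,X_2] = 3.8333 / (2.0817 · 2.5) = 3.8333 / 5.2042 = 0.7366
  r[X_2,X_2] = 1 (diagonal).

R is symmetric with unit diagonal. Assembling:

R = [[1, 0.7366],
 [0.7366, 1]]


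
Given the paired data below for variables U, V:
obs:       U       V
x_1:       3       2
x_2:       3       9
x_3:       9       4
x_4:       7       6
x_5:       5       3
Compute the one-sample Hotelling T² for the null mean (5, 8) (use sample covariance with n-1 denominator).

Step 1 — sample mean vector:
  mean(U) = (3 + 3 + 9 + 7 + 5) / 5 = 27/5 = 5.4
  mean(V) = (2 + 9 + 4 + 6 + 3) / 5 = 24/5 = 4.8
  x̄ = (5.4, 4.8),  deviation x̄ - mu_0 = (5.4, 4.8) - (5, 8) = (0.4, -3.2).

Step 2 — sample covariance matrix, S[i,j] = (1/(n-1)) · Σ_k (x_{k,i} - mean_i) · (x_{k,j} - mean_j), divisor n-1 = 4:
  S[U,U] = ((-2.4)·(-2.4) + (-2.4)·(-2.4) + (3.6)·(3.6) + (1.6)·(1.6) + (-0.4)·(-0.4)) / 4 = 27.2/4 = 6.8
  S[U,V] = ((-2.4)·(-2.8) + (-2.4)·(4.2) + (3.6)·(-0.8) + (1.6)·(1.2) + (-0.4)·(-1.8)) / 4 = -3.6/4 = -0.9
  S[V,V] = ((-2.8)·(-2.8) + (4.2)·(4.2) + (-0.8)·(-0.8) + (1.2)·(1.2) + (-1.8)·(-1.8)) / 4 = 30.8/4 = 7.7
  S = [[6.8, -0.9],
 [-0.9, 7.7]].

Step 3 — invert S. det(S) = 6.8·7.7 - (-0.9)² = 51.55.
  S^{-1} = (1/det) · [[d, -b], [-b, a]] = [[0.1494, 0.0175],
 [0.0175, 0.1319]].

Step 4 — quadratic form (x̄ - mu_0)^T · S^{-1} · (x̄ - mu_0):
  S^{-1} · (x̄ - mu_0) = (0.0039, -0.4151),
  (x̄ - mu_0)^T · [...] = (0.4)·(0.0039) + (-3.2)·(-0.4151) = 1.33.

Step 5 — scale by n: T² = 5 · 1.33 = 6.6499.

T² ≈ 6.6499


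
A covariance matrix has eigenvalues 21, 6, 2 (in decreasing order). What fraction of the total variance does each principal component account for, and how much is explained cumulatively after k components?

Step 1 — total variance = trace(Sigma) = Σ λ_i = 21 + 6 + 2 = 29.

Step 2 — fraction explained by component i = λ_i / Σ λ:
  PC1: 21/29 = 0.7241
  PC2: 6/29 = 0.2069
  PC3: 2/29 = 0.069

Step 3 — cumulative fraction after k components = (λ_1 + ... + λ_k) / Σ λ:
  k = 1: 21/29 = 0.7241
  k = 2: (21 + 6)/29 = 27/29 = 0.931
  k = 3: (21 + 6 + 2)/29 = 29/29 = 1

Summary (fraction, with percent):

explained: PC1 0.7241 (72.41%), PC2 0.2069 (20.69%), PC3 0.069 (6.9%);  cumulative: 0.7241, 0.931, 1


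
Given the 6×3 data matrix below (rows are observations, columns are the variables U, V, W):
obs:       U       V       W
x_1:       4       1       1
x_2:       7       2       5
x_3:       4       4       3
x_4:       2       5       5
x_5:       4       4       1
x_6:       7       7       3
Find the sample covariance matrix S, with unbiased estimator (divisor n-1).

Step 1 — column means:
  mean(U) = (4 + 7 + 4 + 2 + 4 + 7) / 6 = 28/6 = 4.6667
  mean(V) = (1 + 2 + 4 + 5 + 4 + 7) / 6 = 23/6 = 3.8333
  mean(W) = (1 + 5 + 3 + 5 + 1 + 3) / 6 = 18/6 = 3

Step 2 — sample covariance S[i,j] = (1/(n-1)) · Σ_k (x_{k,i} - mean_i) · (x_{k,j} - mean_j), with n-1 = 5.
  S[U,U] = ((-0.6667)·(-0.6667) + (2.3333)·(2.3333) + (-0.6667)·(-0.6667) + (-2.6667)·(-2.6667) + (-0.6667)·(-0.6667) + (2.3333)·(2.3333)) / 5 = 19.3333/5 = 3.8667
  S[U,V] = ((-0.6667)·(-2.8333) + (2.3333)·(-1.8333) + (-0.6667)·(0.1667) + (-2.6667)·(1.1667) + (-0.6667)·(0.1667) + (2.3333)·(3.1667)) / 5 = 1.6667/5 = 0.3333
  S[U,W] = ((-0.6667)·(-2) + (2.3333)·(2) + (-0.6667)·(0) + (-2.6667)·(2) + (-0.6667)·(-2) + (2.3333)·(0)) / 5 = 2/5 = 0.4
  S[V,V] = ((-2.8333)·(-2.8333) + (-1.8333)·(-1.8333) + (0.1667)·(0.1667) + (1.1667)·(1.1667) + (0.1667)·(0.1667) + (3.1667)·(3.1667)) / 5 = 22.8333/5 = 4.5667
  S[V,W] = ((-2.8333)·(-2) + (-1.8333)·(2) + (0.1667)·(0) + (1.1667)·(2) + (0.1667)·(-2) + (3.1667)·(0)) / 5 = 4/5 = 0.8
  S[W,W] = ((-2)·(-2) + (2)·(2) + (0)·(0) + (2)·(2) + (-2)·(-2) + (0)·(0)) / 5 = 16/5 = 3.2

S is symmetric (S[j,i] = S[i,j]). Assembling:

S = [[3.8667, 0.3333, 0.4],
 [0.3333, 4.5667, 0.8],
 [0.4, 0.8, 3.2]]


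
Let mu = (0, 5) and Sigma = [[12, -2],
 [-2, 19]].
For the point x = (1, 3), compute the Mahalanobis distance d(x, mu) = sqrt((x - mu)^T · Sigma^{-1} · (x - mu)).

Step 1 — centre the observation: (x - mu) = (1, -2).

Step 2 — invert Sigma. det(Sigma) = 12·19 - (-2)² = 224.
  Sigma^{-1} = (1/det) · [[d, -b], [-b, a]] = [[0.0848, 0.0089],
 [0.0089, 0.0536]].

Step 3 — form the quadratic (x - mu)^T · Sigma^{-1} · (x - mu):
  Sigma^{-1} · (x - mu) = (0.067, -0.0982).
  (x - mu)^T · [Sigma^{-1} · (x - mu)] = (1)·(0.067) + (-2)·(-0.0982) = 0.2634.

Step 4 — take square root: d = √(0.2634) ≈ 0.5132.

d(x, mu) = √(0.2634) ≈ 0.5132


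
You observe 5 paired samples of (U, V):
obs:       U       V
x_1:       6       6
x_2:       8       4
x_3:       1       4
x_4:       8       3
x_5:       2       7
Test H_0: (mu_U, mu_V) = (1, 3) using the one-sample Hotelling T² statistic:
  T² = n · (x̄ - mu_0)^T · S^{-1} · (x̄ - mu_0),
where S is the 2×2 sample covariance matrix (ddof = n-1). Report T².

Step 1 — sample mean vector:
  mean(U) = (6 + 8 + 1 + 8 + 2) / 5 = 25/5 = 5
  mean(V) = (6 + 4 + 4 + 3 + 7) / 5 = 24/5 = 4.8
  x̄ = (5, 4.8),  deviation x̄ - mu_0 = (5, 4.8) - (1, 3) = (4, 1.8).

Step 2 — sample covariance matrix, S[i,j] = (1/(n-1)) · Σ_k (x_{k,i} - mean_i) · (x_{k,j} - mean_j), divisor n-1 = 4:
  S[U,U] = ((1)·(1) + (3)·(3) + (-4)·(-4) + (3)·(3) + (-3)·(-3)) / 4 = 44/4 = 11
  S[U,V] = ((1)·(1.2) + (3)·(-0.8) + (-4)·(-0.8) + (3)·(-1.8) + (-3)·(2.2)) / 4 = -10/4 = -2.5
  S[V,V] = ((1.2)·(1.2) + (-0.8)·(-0.8) + (-0.8)·(-0.8) + (-1.8)·(-1.8) + (2.2)·(2.2)) / 4 = 10.8/4 = 2.7
  S = [[11, -2.5],
 [-2.5, 2.7]].

Step 3 — invert S. det(S) = 11·2.7 - (-2.5)² = 23.45.
  S^{-1} = (1/det) · [[d, -b], [-b, a]] = [[0.1151, 0.1066],
 [0.1066, 0.4691]].

Step 4 — quadratic form (x̄ - mu_0)^T · S^{-1} · (x̄ - mu_0):
  S^{-1} · (x̄ - mu_0) = (0.6525, 1.2708),
  (x̄ - mu_0)^T · [...] = (4)·(0.6525) + (1.8)·(1.2708) = 4.8972.

Step 5 — scale by n: T² = 5 · 4.8972 = 24.4861.

T² ≈ 24.4861


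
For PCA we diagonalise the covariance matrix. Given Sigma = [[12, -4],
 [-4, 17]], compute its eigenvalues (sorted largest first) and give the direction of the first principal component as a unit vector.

Step 1 — characteristic polynomial of 2×2 Sigma:
  det(Sigma - λI) = λ² - trace · λ + det = 0.
  trace = 12 + 17 = 29, det = 12·17 - (-4)² = 188.
Step 2 — discriminant:
  Δ = trace² - 4·det = 841 - 752 = 89.
Step 3 — eigenvalues:
  λ = (trace ± √Δ)/2 = (29 ± 9.434)/2,
  λ_1 = 19.217,  λ_2 = 9.783.

Step 4 — unit eigenvector for λ_1: solve (Sigma - λ_1 I)v = 0. First row:
  (12 - 19.217)·v_x + (-4)·v_y = 0, i.e. (-7.217)·v_x + (-4)·v_y = 0,
  so v ∝ (b, λ_1 - a) = (-4, 7.217); multiply by -1 so the first entry is positive: u = (4, -7.217).
  ||u|| = √((4)² + (-7.217)²) = √(68.085) ≈ 8.2514,
  v_1 = u/||u|| ≈ (0.4848, -0.8746) (||v_1|| = 1).

λ_1 = 19.217,  λ_2 = 9.783;  v_1 ≈ (0.4848, -0.8746)


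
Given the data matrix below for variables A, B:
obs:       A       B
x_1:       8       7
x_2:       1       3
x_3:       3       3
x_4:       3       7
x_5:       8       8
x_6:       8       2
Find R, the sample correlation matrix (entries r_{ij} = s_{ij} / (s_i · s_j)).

Step 1 — column means:
  mean(A) = (8 + 1 + 3 + 3 + 8 + 8) / 6 = 31/6 = 5.1667
  mean(B) = (7 + 3 + 3 + 7 + 8 + 2) / 6 = 30/6 = 5

Step 2 — sample variances and covariances s[i,j] = (1/(n-1)) · Σ_k (x_{k,i} - mean_i) · (x_{k,j} - mean_j), with n-1 = 5:
  s[A,A] = ((2.8333)·(2.8333) + (-4.1667)·(-4.1667) + (-2.1667)·(-2.1667) + (-2.1667)·(-2.1667) + (2.8333)·(2.8333) + (2.8333)·(2.8333)) / 5 = 50.8333/5 = 10.1667
  s[A,B] = ((2.8333)·(2) + (-4.1667)·(-2) + (-2.1667)·(-2) + (-2.1667)·(2) + (2.8333)·(3) + (2.8333)·(-3)) / 5 = 14/5 = 2.8
  s[B,B] = ((2)·(2) + (-2)·(-2) + (-2)·(-2) + (2)·(2) + (3)·(3) + (-3)·(-3)) / 5 = 34/5 = 6.8
  Sample standard deviations s_i = √(s[i,i]):
  s(A) = √(10.1667) = 3.1885
  s(B) = √(6.8) = 2.6077

Step 3 — r_{ij} = s_{ij} / (s_i · s_j):
  r[A,A] = 1 (diagonal).
  r[A,B] = 2.8 / (3.1885 · 2.6077) = 2.8 / 8.3146 = 0.3368
  r[B,B] = 1 (diagonal).

R is symmetric with unit diagonal. Assembling:

R = [[1, 0.3368],
 [0.3368, 1]]


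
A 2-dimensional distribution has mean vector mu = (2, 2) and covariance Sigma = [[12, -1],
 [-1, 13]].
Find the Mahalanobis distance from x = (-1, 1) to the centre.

Step 1 — centre the observation: (x - mu) = (-3, -1).

Step 2 — invert Sigma. det(Sigma) = 12·13 - (-1)² = 155.
  Sigma^{-1} = (1/det) · [[d, -b], [-b, a]] = [[0.0839, 0.0065],
 [0.0065, 0.0774]].

Step 3 — form the quadratic (x - mu)^T · Sigma^{-1} · (x - mu):
  Sigma^{-1} · (x - mu) = (-0.2581, -0.0968).
  (x - mu)^T · [Sigma^{-1} · (x - mu)] = (-3)·(-0.2581) + (-1)·(-0.0968) = 0.871.

Step 4 — take square root: d = √(0.871) ≈ 0.9333.

d(x, mu) = √(0.871) ≈ 0.9333


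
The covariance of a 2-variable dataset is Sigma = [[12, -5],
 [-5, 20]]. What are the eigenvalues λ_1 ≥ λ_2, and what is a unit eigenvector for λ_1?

Step 1 — characteristic polynomial of 2×2 Sigma:
  det(Sigma - λI) = λ² - trace · λ + det = 0.
  trace = 12 + 20 = 32, det = 12·20 - (-5)² = 215.
Step 2 — discriminant:
  Δ = trace² - 4·det = 1024 - 860 = 164.
Step 3 — eigenvalues:
  λ = (trace ± √Δ)/2 = (32 ± 12.8062)/2,
  λ_1 = 22.4031,  λ_2 = 9.5969.

Step 4 — unit eigenvector for λ_1: solve (Sigma - λ_1 I)v = 0. First row:
  (12 - 22.4031)·v_x + (-5)·v_y = 0, i.e. (-10.4031)·v_x + (-5)·v_y = 0,
  so v ∝ (b, λ_1 - a) = (-5, 10.4031); multiply by -1 so the first entry is positive: u = (5, -10.4031).
  ||u|| = √((5)² + (-10.4031)²) = √(133.225) ≈ 11.5423,
  v_1 = u/||u|| ≈ (0.4332, -0.9013) (||v_1|| = 1).

λ_1 = 22.4031,  λ_2 = 9.5969;  v_1 ≈ (0.4332, -0.9013)


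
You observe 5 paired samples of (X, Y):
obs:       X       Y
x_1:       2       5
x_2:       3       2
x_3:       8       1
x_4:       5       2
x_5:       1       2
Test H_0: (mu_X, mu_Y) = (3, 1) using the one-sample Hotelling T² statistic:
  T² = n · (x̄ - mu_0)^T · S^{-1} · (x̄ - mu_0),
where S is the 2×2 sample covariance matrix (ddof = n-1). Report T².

Step 1 — sample mean vector:
  mean(X) = (2 + 3 + 8 + 5 + 1) / 5 = 19/5 = 3.8
  mean(Y) = (5 + 2 + 1 + 2 + 2) / 5 = 12/5 = 2.4
  x̄ = (3.8, 2.4),  deviation x̄ - mu_0 = (3.8, 2.4) - (3, 1) = (0.8, 1.4).

Step 2 — sample covariance matrix, S[i,j] = (1/(n-1)) · Σ_k (x_{k,i} - mean_i) · (x_{k,j} - mean_j), divisor n-1 = 4:
  S[X,X] = ((-1.8)·(-1.8) + (-0.8)·(-0.8) + (4.2)·(4.2) + (1.2)·(1.2) + (-2.8)·(-2.8)) / 4 = 30.8/4 = 7.7
  S[X,Y] = ((-1.8)·(2.6) + (-0.8)·(-0.4) + (4.2)·(-1.4) + (1.2)·(-0.4) + (-2.8)·(-0.4)) / 4 = -9.6/4 = -2.4
  S[Y,Y] = ((2.6)·(2.6) + (-0.4)·(-0.4) + (-1.4)·(-1.4) + (-0.4)·(-0.4) + (-0.4)·(-0.4)) / 4 = 9.2/4 = 2.3
  S = [[7.7, -2.4],
 [-2.4, 2.3]].

Step 3 — invert S. det(S) = 7.7·2.3 - (-2.4)² = 11.95.
  S^{-1} = (1/det) · [[d, -b], [-b, a]] = [[0.1925, 0.2008],
 [0.2008, 0.6444]].

Step 4 — quadratic form (x̄ - mu_0)^T · S^{-1} · (x̄ - mu_0):
  S^{-1} · (x̄ - mu_0) = (0.4351, 1.0628),
  (x̄ - mu_0)^T · [...] = (0.8)·(0.4351) + (1.4)·(1.0628) = 1.836.

Step 5 — scale by n: T² = 5 · 1.836 = 9.1799.

T² ≈ 9.1799


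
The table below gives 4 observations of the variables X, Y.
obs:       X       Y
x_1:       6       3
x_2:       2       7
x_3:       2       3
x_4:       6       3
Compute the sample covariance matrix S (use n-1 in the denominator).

Step 1 — column means:
  mean(X) = (6 + 2 + 2 + 6) / 4 = 16/4 = 4
  mean(Y) = (3 + 7 + 3 + 3) / 4 = 16/4 = 4

Step 2 — sample covariance S[i,j] = (1/(n-1)) · Σ_k (x_{k,i} - mean_i) · (x_{k,j} - mean_j), with n-1 = 3.
  S[X,X] = ((2)·(2) + (-2)·(-2) + (-2)·(-2) + (2)·(2)) / 3 = 16/3 = 5.3333
  S[X,Y] = ((2)·(-1) + (-2)·(3) + (-2)·(-1) + (2)·(-1)) / 3 = -8/3 = -2.6667
  S[Y,Y] = ((-1)·(-1) + (3)·(3) + (-1)·(-1) + (-1)·(-1)) / 3 = 12/3 = 4

S is symmetric (S[j,i] = S[i,j]). Assembling:

S = [[5.3333, -2.6667],
 [-2.6667, 4]]


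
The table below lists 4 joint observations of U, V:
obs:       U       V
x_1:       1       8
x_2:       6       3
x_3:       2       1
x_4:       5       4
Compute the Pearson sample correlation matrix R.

Step 1 — column means:
  mean(U) = (1 + 6 + 2 + 5) / 4 = 14/4 = 3.5
  mean(V) = (8 + 3 + 1 + 4) / 4 = 16/4 = 4

Step 2 — sample variances and covariances s[i,j] = (1/(n-1)) · Σ_k (x_{k,i} - mean_i) · (x_{k,j} - mean_j), with n-1 = 3:
  s[U,U] = ((-2.5)·(-2.5) + (2.5)·(2.5) + (-1.5)·(-1.5) + (1.5)·(1.5)) / 3 = 17/3 = 5.6667
  s[U,V] = ((-2.5)·(4) + (2.5)·(-1) + (-1.5)·(-3) + (1.5)·(0)) / 3 = -8/3 = -2.6667
  s[V,V] = ((4)·(4) + (-1)·(-1) + (-3)·(-3) + (0)·(0)) / 3 = 26/3 = 8.6667
  Sample standard deviations s_i = √(s[i,i]):
  s(U) = √(5.6667) = 2.3805
  s(V) = √(8.6667) = 2.9439

Step 3 — r_{ij} = s_{ij} / (s_i · s_j):
  r[U,U] = 1 (diagonal).
  r[U,V] = -2.6667 / (2.3805 · 2.9439) = -2.6667 / 7.0079 = -0.3805
  r[V,V] = 1 (diagonal).

R is symmetric with unit diagonal. Assembling:

R = [[1, -0.3805],
 [-0.3805, 1]]


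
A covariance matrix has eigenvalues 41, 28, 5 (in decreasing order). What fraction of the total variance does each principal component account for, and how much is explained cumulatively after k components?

Step 1 — total variance = trace(Sigma) = Σ λ_i = 41 + 28 + 5 = 74.

Step 2 — fraction explained by component i = λ_i / Σ λ:
  PC1: 41/74 = 0.5541
  PC2: 28/74 = 0.3784
  PC3: 5/74 = 0.0676

Step 3 — cumulative fraction after k components = (λ_1 + ... + λ_k) / Σ λ:
  k = 1: 41/74 = 0.5541
  k = 2: (41 + 28)/74 = 69/74 = 0.9324
  k = 3: (41 + 28 + 5)/74 = 74/74 = 1

Summary (fraction, with percent):

explained: PC1 0.5541 (55.41%), PC2 0.3784 (37.84%), PC3 0.0676 (6.76%);  cumulative: 0.5541, 0.9324, 1


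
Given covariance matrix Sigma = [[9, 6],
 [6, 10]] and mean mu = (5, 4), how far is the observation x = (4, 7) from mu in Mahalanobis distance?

Step 1 — centre the observation: (x - mu) = (-1, 3).

Step 2 — invert Sigma. det(Sigma) = 9·10 - (6)² = 54.
  Sigma^{-1} = (1/det) · [[d, -b], [-b, a]] = [[0.1852, -0.1111],
 [-0.1111, 0.1667]].

Step 3 — form the quadratic (x - mu)^T · Sigma^{-1} · (x - mu):
  Sigma^{-1} · (x - mu) = (-0.5185, 0.6111).
  (x - mu)^T · [Sigma^{-1} · (x - mu)] = (-1)·(-0.5185) + (3)·(0.6111) = 2.3519.

Step 4 — take square root: d = √(2.3519) ≈ 1.5336.

d(x, mu) = √(2.3519) ≈ 1.5336


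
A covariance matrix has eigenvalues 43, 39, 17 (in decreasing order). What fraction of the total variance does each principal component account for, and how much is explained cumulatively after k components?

Step 1 — total variance = trace(Sigma) = Σ λ_i = 43 + 39 + 17 = 99.

Step 2 — fraction explained by component i = λ_i / Σ λ:
  PC1: 43/99 = 0.4343
  PC2: 39/99 = 0.3939
  PC3: 17/99 = 0.1717

Step 3 — cumulative fraction after k components = (λ_1 + ... + λ_k) / Σ λ:
  k = 1: 43/99 = 0.4343
  k = 2: (43 + 39)/99 = 82/99 = 0.8283
  k = 3: (43 + 39 + 17)/99 = 99/99 = 1

Summary (fraction, with percent):

explained: PC1 0.4343 (43.43%), PC2 0.3939 (39.39%), PC3 0.1717 (17.17%);  cumulative: 0.4343, 0.8283, 1


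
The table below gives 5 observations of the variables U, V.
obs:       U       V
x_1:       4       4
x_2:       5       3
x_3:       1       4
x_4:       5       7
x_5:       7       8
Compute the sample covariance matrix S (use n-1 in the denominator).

Step 1 — column means:
  mean(U) = (4 + 5 + 1 + 5 + 7) / 5 = 22/5 = 4.4
  mean(V) = (4 + 3 + 4 + 7 + 8) / 5 = 26/5 = 5.2

Step 2 — sample covariance S[i,j] = (1/(n-1)) · Σ_k (x_{k,i} - mean_i) · (x_{k,j} - mean_j), with n-1 = 4.
  S[U,U] = ((-0.4)·(-0.4) + (0.6)·(0.6) + (-3.4)·(-3.4) + (0.6)·(0.6) + (2.6)·(2.6)) / 4 = 19.2/4 = 4.8
  S[U,V] = ((-0.4)·(-1.2) + (0.6)·(-2.2) + (-3.4)·(-1.2) + (0.6)·(1.8) + (2.6)·(2.8)) / 4 = 11.6/4 = 2.9
  S[V,V] = ((-1.2)·(-1.2) + (-2.2)·(-2.2) + (-1.2)·(-1.2) + (1.8)·(1.8) + (2.8)·(2.8)) / 4 = 18.8/4 = 4.7

S is symmetric (S[j,i] = S[i,j]). Assembling:

S = [[4.8, 2.9],
 [2.9, 4.7]]


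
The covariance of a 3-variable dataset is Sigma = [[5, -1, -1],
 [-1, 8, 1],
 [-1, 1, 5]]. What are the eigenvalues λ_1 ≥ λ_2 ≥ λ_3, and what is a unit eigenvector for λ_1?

Step 1 — characteristic polynomial p(λ) = det(λI - Sigma) = λ³ - tr·λ² + c_1·λ - det, where tr = trace, c_1 = sum of the principal 2×2 minors, det = det(Sigma):
  tr = 5 + 8 + 5 = 18,
  c_1 = (5·8 - (-1)²) + (5·5 - (-1)²) + (8·5 - (1)²) = 39 + 24 + 39 = 102,
  det = 5·(8·5 - (1)²) - (-1)·((-1)·5 - (1)·(-1)) + (-1)·((-1)·(1) - 8·(-1)) = 5·(39) - (-1)·(-4) + (-1)·(7) = 184.
  So p(λ) = λ³ - 18λ² + 102λ - 184.
Step 2 — look for an integer root (rational root theorem: any rational root is an integer divisor of 184). Testing λ = 4:
  p(4) = 64 - 288 + 408 - 184 = 0  ✓
  Dividing out (λ - 4): p(λ) = (λ - 4)(λ² - 14λ + 46).
Step 3 — remaining eigenvalues from the quadratic λ² - 14λ + 46 = 0:
  Δ = 14² - 4·46 = 196 - 184 = 12,  λ = (14 ± √12)/2 = (14 ± 3.4641)/2 ≈ 8.7321 or 5.2679.
  Sorted: λ_1 = 8.7321,  λ_2 = 5.2679,  λ_3 = 4  (check: sum = 18 = tr ✓).

Step 4 — unit eigenvector for λ_1 ≈ 8.7321: v spans the null space of (Sigma - λ_1 I), whose rows are
  r_1 = (-3.7321, -1, -1),  r_2 = (-1, -0.7321, 1),  r_3 = (-1, 1, -3.7321).
  v is orthogonal to every row, so take v ∝ r_1 × r_2 = ((-1)·(1) - (-1)·(-0.7321), (-1)·(-1) - (-3.7321)·(1), (-3.7321)·(-0.7321) - (-1)·(-1)) ≈ (-1.7321, 4.7321, 1.7321).
  Rescale (multiply by -1 so the first nonzero entry is positive): u = (1.7321, -4.7321, -1.7321).
  ||u|| = √((1.7321)² + (-4.7321)² + (-1.7321)²) = √(28.3923) ≈ 5.3284,  v_1 = u/||u|| ≈ (0.3251, -0.8881, -0.3251) (||v_1|| = 1).

λ_1 = 8.7321,  λ_2 = 5.2679,  λ_3 = 4;  v_1 ≈ (0.3251, -0.8881, -0.3251)


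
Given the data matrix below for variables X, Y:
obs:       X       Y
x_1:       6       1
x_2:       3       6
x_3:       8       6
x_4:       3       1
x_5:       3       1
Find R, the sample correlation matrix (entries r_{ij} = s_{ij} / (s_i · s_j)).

Step 1 — column means:
  mean(X) = (6 + 3 + 8 + 3 + 3) / 5 = 23/5 = 4.6
  mean(Y) = (1 + 6 + 6 + 1 + 1) / 5 = 15/5 = 3

Step 2 — sample variances and covariances s[i,j] = (1/(n-1)) · Σ_k (x_{k,i} - mean_i) · (x_{k,j} - mean_j), with n-1 = 4:
  s[X,X] = ((1.4)·(1.4) + (-1.6)·(-1.6) + (3.4)·(3.4) + (-1.6)·(-1.6) + (-1.6)·(-1.6)) / 4 = 21.2/4 = 5.3
  s[X,Y] = ((1.4)·(-2) + (-1.6)·(3) + (3.4)·(3) + (-1.6)·(-2) + (-1.6)·(-2)) / 4 = 9/4 = 2.25
  s[Y,Y] = ((-2)·(-2) + (3)·(3) + (3)·(3) + (-2)·(-2) + (-2)·(-2)) / 4 = 30/4 = 7.5
  Sample standard deviations s_i = √(s[i,i]):
  s(X) = √(5.3) = 2.3022
  s(Y) = √(7.5) = 2.7386

Step 3 — r_{ij} = s_{ij} / (s_i · s_j):
  r[X,X] = 1 (diagonal).
  r[X,Y] = 2.25 / (2.3022 · 2.7386) = 2.25 / 6.3048 = 0.3569
  r[Y,Y] = 1 (diagonal).

R is symmetric with unit diagonal. Assembling:

R = [[1, 0.3569],
 [0.3569, 1]]


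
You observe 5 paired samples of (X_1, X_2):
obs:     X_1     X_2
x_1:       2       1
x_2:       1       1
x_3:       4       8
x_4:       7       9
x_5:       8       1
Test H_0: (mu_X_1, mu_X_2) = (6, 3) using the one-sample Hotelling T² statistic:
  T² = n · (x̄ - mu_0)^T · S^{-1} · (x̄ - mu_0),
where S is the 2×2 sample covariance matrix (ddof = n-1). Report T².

Step 1 — sample mean vector:
  mean(X_1) = (2 + 1 + 4 + 7 + 8) / 5 = 22/5 = 4.4
  mean(X_2) = (1 + 1 + 8 + 9 + 1) / 5 = 20/5 = 4
  x̄ = (4.4, 4),  deviation x̄ - mu_0 = (4.4, 4) - (6, 3) = (-1.6, 1).

Step 2 — sample covariance matrix, S[i,j] = (1/(n-1)) · Σ_k (x_{k,i} - mean_i) · (x_{k,j} - mean_j), divisor n-1 = 4:
  S[X_1,X_1] = ((-2.4)·(-2.4) + (-3.4)·(-3.4) + (-0.4)·(-0.4) + (2.6)·(2.6) + (3.6)·(3.6)) / 4 = 37.2/4 = 9.3
  S[X_1,X_2] = ((-2.4)·(-3) + (-3.4)·(-3) + (-0.4)·(4) + (2.6)·(5) + (3.6)·(-3)) / 4 = 18/4 = 4.5
  S[X_2,X_2] = ((-3)·(-3) + (-3)·(-3) + (4)·(4) + (5)·(5) + (-3)·(-3)) / 4 = 68/4 = 17
  S = [[9.3, 4.5],
 [4.5, 17]].

Step 3 — invert S. det(S) = 9.3·17 - (4.5)² = 137.85.
  S^{-1} = (1/det) · [[d, -b], [-b, a]] = [[0.1233, -0.0326],
 [-0.0326, 0.0675]].

Step 4 — quadratic form (x̄ - mu_0)^T · S^{-1} · (x̄ - mu_0):
  S^{-1} · (x̄ - mu_0) = (-0.23, 0.1197),
  (x̄ - mu_0)^T · [...] = (-1.6)·(-0.23) + (1)·(0.1197) = 0.4876.

Step 5 — scale by n: T² = 5 · 0.4876 = 2.4382.

T² ≈ 2.4382


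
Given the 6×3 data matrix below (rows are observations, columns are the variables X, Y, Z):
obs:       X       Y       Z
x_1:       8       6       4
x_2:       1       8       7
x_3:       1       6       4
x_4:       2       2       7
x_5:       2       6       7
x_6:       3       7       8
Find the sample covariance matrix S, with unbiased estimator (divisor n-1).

Step 1 — column means:
  mean(X) = (8 + 1 + 1 + 2 + 2 + 3) / 6 = 17/6 = 2.8333
  mean(Y) = (6 + 8 + 6 + 2 + 6 + 7) / 6 = 35/6 = 5.8333
  mean(Z) = (4 + 7 + 4 + 7 + 7 + 8) / 6 = 37/6 = 6.1667

Step 2 — sample covariance S[i,j] = (1/(n-1)) · Σ_k (x_{k,i} - mean_i) · (x_{k,j} - mean_j), with n-1 = 5.
  S[X,X] = ((5.1667)·(5.1667) + (-1.8333)·(-1.8333) + (-1.8333)·(-1.8333) + (-0.8333)·(-0.8333) + (-0.8333)·(-0.8333) + (0.1667)·(0.1667)) / 5 = 34.8333/5 = 6.9667
  S[X,Y] = ((5.1667)·(0.1667) + (-1.8333)·(2.1667) + (-1.8333)·(0.1667) + (-0.8333)·(-3.8333) + (-0.8333)·(0.1667) + (0.1667)·(1.1667)) / 5 = -0.1667/5 = -0.0333
  S[X,Z] = ((5.1667)·(-2.1667) + (-1.8333)·(0.8333) + (-1.8333)·(-2.1667) + (-0.8333)·(0.8333) + (-0.8333)·(0.8333) + (0.1667)·(1.8333)) / 5 = -9.8333/5 = -1.9667
  S[Y,Y] = ((0.1667)·(0.1667) + (2.1667)·(2.1667) + (0.1667)·(0.1667) + (-3.8333)·(-3.8333) + (0.1667)·(0.1667) + (1.1667)·(1.1667)) / 5 = 20.8333/5 = 4.1667
  S[Y,Z] = ((0.1667)·(-2.1667) + (2.1667)·(0.8333) + (0.1667)·(-2.1667) + (-3.8333)·(0.8333) + (0.1667)·(0.8333) + (1.1667)·(1.8333)) / 5 = 0.1667/5 = 0.0333
  S[Z,Z] = ((-2.1667)·(-2.1667) + (0.8333)·(0.8333) + (-2.1667)·(-2.1667) + (0.8333)·(0.8333) + (0.8333)·(0.8333) + (1.8333)·(1.8333)) / 5 = 14.8333/5 = 2.9667

S is symmetric (S[j,i] = S[i,j]). Assembling:

S = [[6.9667, -0.0333, -1.9667],
 [-0.0333, 4.1667, 0.0333],
 [-1.9667, 0.0333, 2.9667]]


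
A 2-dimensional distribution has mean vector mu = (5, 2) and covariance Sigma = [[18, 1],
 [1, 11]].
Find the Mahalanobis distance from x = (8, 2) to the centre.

Step 1 — centre the observation: (x - mu) = (3, 0).

Step 2 — invert Sigma. det(Sigma) = 18·11 - (1)² = 197.
  Sigma^{-1} = (1/det) · [[d, -b], [-b, a]] = [[0.0558, -0.0051],
 [-0.0051, 0.0914]].

Step 3 — form the quadratic (x - mu)^T · Sigma^{-1} · (x - mu):
  Sigma^{-1} · (x - mu) = (0.1675, -0.0152).
  (x - mu)^T · [Sigma^{-1} · (x - mu)] = (3)·(0.1675) + (0)·(-0.0152) = 0.5025.

Step 4 — take square root: d = √(0.5025) ≈ 0.7089.

d(x, mu) = √(0.5025) ≈ 0.7089


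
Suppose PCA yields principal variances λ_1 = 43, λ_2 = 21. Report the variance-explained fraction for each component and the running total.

Step 1 — total variance = trace(Sigma) = Σ λ_i = 43 + 21 = 64.

Step 2 — fraction explained by component i = λ_i / Σ λ:
  PC1: 43/64 = 0.6719
  PC2: 21/64 = 0.3281

Step 3 — cumulative fraction after k components = (λ_1 + ... + λ_k) / Σ λ:
  k = 1: 43/64 = 0.6719
  k = 2: (43 + 21)/64 = 64/64 = 1

Summary (fraction, with percent):

explained: PC1 0.6719 (67.19%), PC2 0.3281 (32.81%);  cumulative: 0.6719, 1


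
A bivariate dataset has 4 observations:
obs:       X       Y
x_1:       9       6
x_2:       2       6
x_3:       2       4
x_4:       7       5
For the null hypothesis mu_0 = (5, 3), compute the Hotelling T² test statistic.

Step 1 — sample mean vector:
  mean(X) = (9 + 2 + 2 + 7) / 4 = 20/4 = 5
  mean(Y) = (6 + 6 + 4 + 5) / 4 = 21/4 = 5.25
  x̄ = (5, 5.25),  deviation x̄ - mu_0 = (5, 5.25) - (5, 3) = (0, 2.25).

Step 2 — sample covariance matrix, S[i,j] = (1/(n-1)) · Σ_k (x_{k,i} - mean_i) · (x_{k,j} - mean_j), divisor n-1 = 3:
  S[X,X] = ((4)·(4) + (-3)·(-3) + (-3)·(-3) + (2)·(2)) / 3 = 38/3 = 12.6667
  S[X,Y] = ((4)·(0.75) + (-3)·(0.75) + (-3)·(-1.25) + (2)·(-0.25)) / 3 = 4/3 = 1.3333
  S[Y,Y] = ((0.75)·(0.75) + (0.75)·(0.75) + (-1.25)·(-1.25) + (-0.25)·(-0.25)) / 3 = 2.75/3 = 0.9167
  S = [[12.6667, 1.3333],
 [1.3333, 0.9167]].

Step 3 — invert S. det(S) = 12.6667·0.9167 - (1.3333)² = 9.8333.
  S^{-1} = (1/det) · [[d, -b], [-b, a]] = [[0.0932, -0.1356],
 [-0.1356, 1.2881]].

Step 4 — quadratic form (x̄ - mu_0)^T · S^{-1} · (x̄ - mu_0):
  S^{-1} · (x̄ - mu_0) = (-0.3051, 2.8983),
  (x̄ - mu_0)^T · [...] = (0)·(-0.3051) + (2.25)·(2.8983) = 6.5212.

Step 5 — scale by n: T² = 4 · 6.5212 = 26.0847.

T² ≈ 26.0847


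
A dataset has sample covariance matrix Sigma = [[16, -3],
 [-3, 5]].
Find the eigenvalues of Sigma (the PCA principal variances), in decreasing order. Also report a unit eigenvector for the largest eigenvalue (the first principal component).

Step 1 — characteristic polynomial of 2×2 Sigma:
  det(Sigma - λI) = λ² - trace · λ + det = 0.
  trace = 16 + 5 = 21, det = 16·5 - (-3)² = 71.
Step 2 — discriminant:
  Δ = trace² - 4·det = 441 - 284 = 157.
Step 3 — eigenvalues:
  λ = (trace ± √Δ)/2 = (21 ± 12.53)/2,
  λ_1 = 16.765,  λ_2 = 4.235.

Step 4 — unit eigenvector for λ_1: solve (Sigma - λ_1 I)v = 0. First row:
  (16 - 16.765)·v_x + (-3)·v_y = 0, i.e. (-0.765)·v_x + (-3)·v_y = 0,
  so v ∝ (b, λ_1 - a) = (-3, 0.765); multiply by -1 so the first entry is positive: u = (3, -0.765).
  ||u|| = √((3)² + (-0.765)²) = √(9.5852) ≈ 3.096,
  v_1 = u/||u|| ≈ (0.969, -0.2471) (||v_1|| = 1).

λ_1 = 16.765,  λ_2 = 4.235;  v_1 ≈ (0.969, -0.2471)
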